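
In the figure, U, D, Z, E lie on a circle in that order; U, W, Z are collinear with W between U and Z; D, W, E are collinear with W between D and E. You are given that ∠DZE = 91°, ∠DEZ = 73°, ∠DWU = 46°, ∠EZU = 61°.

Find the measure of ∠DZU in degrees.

1. ∠EDZ = 16°  [△DZE]
2. ∠DWZ = 134°  [linear pair at W on UZ]
3. ∠DZU = 30°  [△DWZ]

∠DZU = 30°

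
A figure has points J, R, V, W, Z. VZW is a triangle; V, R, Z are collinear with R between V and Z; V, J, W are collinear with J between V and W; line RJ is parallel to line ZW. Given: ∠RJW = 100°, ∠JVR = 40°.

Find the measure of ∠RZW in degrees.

∠RZW = 60°

1. ∠RJV = 80°  [linear pair at J on VW]
2. ∠JRV = 60°  [△VRJ]
3. ∠JRZ = 120°  [linear pair at R on VZ]
4. ∠RZW = 60°  [RJ∥ZW, co-interior at Z–R]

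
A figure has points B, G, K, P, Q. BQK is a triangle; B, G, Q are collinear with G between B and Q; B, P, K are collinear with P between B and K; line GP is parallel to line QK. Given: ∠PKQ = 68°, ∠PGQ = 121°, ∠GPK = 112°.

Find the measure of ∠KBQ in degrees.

∠KBQ = 53°

1. ∠BGP = 59°  [linear pair at G on BQ]
2. ∠BPG = 68°  [linear pair at P on BK]
3. ∠GBP = 53°  [△BGP]
4. ∠KBQ = 53°  [G on BQ, P on BK]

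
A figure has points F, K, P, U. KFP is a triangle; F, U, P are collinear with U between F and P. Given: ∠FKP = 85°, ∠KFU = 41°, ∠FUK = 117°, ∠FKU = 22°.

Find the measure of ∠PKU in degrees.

∠PKU = 63°

1. ∠KFP = 41°  [U on ray FP]
2. ∠KUP = 63°  [linear pair at U on FP]
3. ∠FPK = 54°  [△KFP]
4. ∠KPU = 54°  [U on ray PF]
5. ∠PKU = 63°  [△KUP]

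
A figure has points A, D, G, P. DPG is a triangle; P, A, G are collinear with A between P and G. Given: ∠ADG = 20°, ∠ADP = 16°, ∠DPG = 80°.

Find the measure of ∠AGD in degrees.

∠AGD = 64°

1. ∠APD = 80°  [A on ray PG]
2. ∠DAP = 84°  [△DPA]
3. ∠DAG = 96°  [linear pair at A on PG]
4. ∠AGD = 64°  [△DAG]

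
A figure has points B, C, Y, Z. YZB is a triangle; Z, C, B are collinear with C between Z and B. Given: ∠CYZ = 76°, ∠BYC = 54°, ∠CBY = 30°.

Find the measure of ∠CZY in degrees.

∠CZY = 20°

1. ∠BCY = 96°  [△YCB]
2. ∠YCZ = 84°  [linear pair at C on ZB]
3. ∠CZY = 20°  [△YZC]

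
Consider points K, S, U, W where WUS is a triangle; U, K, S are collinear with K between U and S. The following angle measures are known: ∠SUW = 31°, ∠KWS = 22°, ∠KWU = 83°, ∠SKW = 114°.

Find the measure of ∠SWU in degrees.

1. ∠KSW = 44°  [△WKS]
2. ∠USW = 44°  [K on ray SU]
3. ∠SWU = 105°  [△WUS]

∠SWU = 105°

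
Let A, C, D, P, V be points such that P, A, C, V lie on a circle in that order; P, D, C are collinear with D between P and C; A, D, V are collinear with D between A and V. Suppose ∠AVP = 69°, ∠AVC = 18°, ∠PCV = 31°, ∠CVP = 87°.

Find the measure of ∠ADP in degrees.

∠ADP = 131°

1. ∠APC = 18°  [same arc AC]
2. ∠PAV = 31°  [same arc PV]
3. ∠ADP = 131°  [△PDA]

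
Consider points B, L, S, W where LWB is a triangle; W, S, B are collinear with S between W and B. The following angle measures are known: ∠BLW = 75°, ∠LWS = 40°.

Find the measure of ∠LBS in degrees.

1. ∠BWL = 40°  [S on ray WB]
2. ∠LBW = 65°  [△LWB]
3. ∠LBS = 65°  [S on ray BW]

∠LBS = 65°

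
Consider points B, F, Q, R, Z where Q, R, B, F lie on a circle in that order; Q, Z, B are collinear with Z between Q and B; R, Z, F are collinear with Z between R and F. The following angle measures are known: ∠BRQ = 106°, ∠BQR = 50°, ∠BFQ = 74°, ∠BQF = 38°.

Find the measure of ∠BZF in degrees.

1. ∠BFR = 50°  [same arc RB]
2. ∠FBQ = 68°  [△QBF]
3. ∠BZF = 62°  [△BZF]

∠BZF = 62°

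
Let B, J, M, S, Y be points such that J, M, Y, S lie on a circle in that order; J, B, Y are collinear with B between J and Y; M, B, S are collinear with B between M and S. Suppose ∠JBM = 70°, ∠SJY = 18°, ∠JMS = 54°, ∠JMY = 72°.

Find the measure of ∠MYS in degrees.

1. ∠SBY = 70°  [vertical angles at B]
2. ∠SMY = 18°  [same arc YS]
3. ∠JYS = 54°  [same arc JS]
4. ∠MSY = 56°  [△YBS]
5. ∠MYS = 106°  [△MYS]

∠MYS = 106°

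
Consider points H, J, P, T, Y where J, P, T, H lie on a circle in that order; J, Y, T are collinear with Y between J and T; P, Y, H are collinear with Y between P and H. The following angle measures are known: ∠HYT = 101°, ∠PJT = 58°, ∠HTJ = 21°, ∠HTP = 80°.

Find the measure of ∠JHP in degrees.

1. ∠JYP = 101°  [vertical angles at Y]
2. ∠HPJ = 21°  [△JYP]
3. ∠HJP = 100°  [cyclic JPTH, opposite ∠J+∠T]
4. ∠JHP = 59°  [△JPH]

∠JHP = 59°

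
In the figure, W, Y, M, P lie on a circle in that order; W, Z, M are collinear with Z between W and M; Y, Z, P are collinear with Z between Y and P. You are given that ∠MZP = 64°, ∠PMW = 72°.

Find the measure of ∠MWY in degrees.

1. ∠WZY = 64°  [vertical angles at Z]
2. ∠PYW = 72°  [same arc WP]
3. ∠MWY = 44°  [△WZY]

∠MWY = 44°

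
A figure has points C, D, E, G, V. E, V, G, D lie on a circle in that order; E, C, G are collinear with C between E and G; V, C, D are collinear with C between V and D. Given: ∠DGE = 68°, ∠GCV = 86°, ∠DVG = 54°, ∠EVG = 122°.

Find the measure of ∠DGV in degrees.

∠DGV = 108°

1. ∠EGV = 40°  [△VCG]
2. ∠GEV = 18°  [△EVG]
3. ∠GDV = 18°  [same arc VG]
4. ∠DGV = 108°  [△VGD]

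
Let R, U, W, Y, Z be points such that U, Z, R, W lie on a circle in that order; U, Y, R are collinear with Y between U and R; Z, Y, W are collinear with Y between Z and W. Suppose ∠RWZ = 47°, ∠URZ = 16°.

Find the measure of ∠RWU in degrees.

1. ∠RUZ = 47°  [same arc ZR]
2. ∠RZU = 117°  [△UZR]
3. ∠RWU = 63°  [cyclic UZRW, opposite ∠Z+∠W]

∠RWU = 63°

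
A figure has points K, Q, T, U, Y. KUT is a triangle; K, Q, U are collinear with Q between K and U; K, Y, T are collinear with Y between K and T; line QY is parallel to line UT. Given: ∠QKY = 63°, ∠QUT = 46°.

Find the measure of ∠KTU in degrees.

1. ∠TKU = 63°  [Q on KU, Y on KT]
2. ∠KUT = 46°  [Q on ray UK]
3. ∠KTU = 71°  [△KUT]

∠KTU = 71°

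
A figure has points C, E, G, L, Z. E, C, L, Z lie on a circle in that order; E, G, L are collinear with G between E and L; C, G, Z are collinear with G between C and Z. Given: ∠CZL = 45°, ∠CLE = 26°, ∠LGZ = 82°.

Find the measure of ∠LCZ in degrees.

1. ∠CZE = 26°  [same arc EC]
2. ∠EGZ = 98°  [linear pair at G on EL]
3. ∠LEZ = 56°  [△EGZ]
4. ∠LCZ = 56°  [same arc LZ]

∠LCZ = 56°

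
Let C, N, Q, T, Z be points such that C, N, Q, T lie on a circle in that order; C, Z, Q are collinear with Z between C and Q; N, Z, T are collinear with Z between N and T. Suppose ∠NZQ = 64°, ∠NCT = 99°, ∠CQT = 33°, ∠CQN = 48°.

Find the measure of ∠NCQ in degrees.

∠NCQ = 31°

1. ∠CZN = 116°  [linear pair at Z on CQ]
2. ∠CNT = 33°  [same arc CT]
3. ∠NCQ = 31°  [△CZN]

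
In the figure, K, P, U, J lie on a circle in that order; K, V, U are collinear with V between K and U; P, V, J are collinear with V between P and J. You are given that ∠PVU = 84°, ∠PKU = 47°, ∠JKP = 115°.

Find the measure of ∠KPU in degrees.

∠KPU = 105°

1. ∠KVP = 96°  [linear pair at V on KU]
2. ∠JPK = 37°  [△KVP]
3. ∠KJP = 28°  [△KPJ]
4. ∠KUP = 28°  [same arc KP]
5. ∠KPU = 105°  [△KPU]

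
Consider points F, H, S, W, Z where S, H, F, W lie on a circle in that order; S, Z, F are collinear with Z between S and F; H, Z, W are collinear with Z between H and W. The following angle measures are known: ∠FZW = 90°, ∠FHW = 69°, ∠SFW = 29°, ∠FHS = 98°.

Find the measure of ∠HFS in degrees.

∠HFS = 21°

1. ∠HZS = 90°  [vertical angles at Z]
2. ∠FZH = 90°  [linear pair at Z on SF]
3. ∠HFS = 21°  [△HZF]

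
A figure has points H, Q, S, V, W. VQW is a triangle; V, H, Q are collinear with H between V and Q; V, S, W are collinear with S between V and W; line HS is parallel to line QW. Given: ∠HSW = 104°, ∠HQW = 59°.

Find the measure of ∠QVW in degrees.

1. ∠HSV = 76°  [linear pair at S on VW]
2. ∠VQW = 59°  [H on ray QV]
3. ∠QWV = 76°  [HS∥QW, corresponding at S]
4. ∠QVW = 45°  [△VQW]

∠QVW = 45°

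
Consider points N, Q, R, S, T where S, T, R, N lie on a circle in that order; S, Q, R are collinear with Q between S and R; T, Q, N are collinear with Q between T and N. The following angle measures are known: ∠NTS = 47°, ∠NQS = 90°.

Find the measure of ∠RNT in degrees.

∠RNT = 43°

1. ∠NRS = 47°  [same arc SN]
2. ∠NQR = 90°  [linear pair at Q on SR]
3. ∠RNT = 43°  [△RQN]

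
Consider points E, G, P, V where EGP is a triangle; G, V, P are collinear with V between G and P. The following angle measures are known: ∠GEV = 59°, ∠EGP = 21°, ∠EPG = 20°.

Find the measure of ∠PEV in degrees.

1. ∠EGV = 21°  [V on ray GP]
2. ∠EPV = 20°  [V on ray PG]
3. ∠EVG = 100°  [△EGV]
4. ∠EVP = 80°  [linear pair at V on GP]
5. ∠PEV = 80°  [△EVP]

∠PEV = 80°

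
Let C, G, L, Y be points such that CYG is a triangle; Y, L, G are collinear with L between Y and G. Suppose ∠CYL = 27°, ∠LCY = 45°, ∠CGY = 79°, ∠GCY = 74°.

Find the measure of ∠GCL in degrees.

1. ∠CLY = 108°  [△CYL]
2. ∠CGL = 79°  [L on ray GY]
3. ∠CLG = 72°  [linear pair at L on YG]
4. ∠GCL = 29°  [△CLG]

∠GCL = 29°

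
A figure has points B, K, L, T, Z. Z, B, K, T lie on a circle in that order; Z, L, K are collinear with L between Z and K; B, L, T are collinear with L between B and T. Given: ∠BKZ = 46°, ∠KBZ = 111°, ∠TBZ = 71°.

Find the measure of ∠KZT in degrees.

1. ∠KTZ = 69°  [cyclic ZBKT, opposite ∠B+∠T]
2. ∠TKZ = 71°  [same arc ZT]
3. ∠KZT = 40°  [△ZKT]

∠KZT = 40°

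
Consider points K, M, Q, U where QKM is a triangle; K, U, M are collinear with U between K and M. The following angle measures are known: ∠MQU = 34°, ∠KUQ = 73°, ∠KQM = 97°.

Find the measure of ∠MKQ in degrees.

∠MKQ = 44°

1. ∠MUQ = 107°  [linear pair at U on KM]
2. ∠QMU = 39°  [△QUM]
3. ∠KMQ = 39°  [U on ray MK]
4. ∠MKQ = 44°  [△QKM]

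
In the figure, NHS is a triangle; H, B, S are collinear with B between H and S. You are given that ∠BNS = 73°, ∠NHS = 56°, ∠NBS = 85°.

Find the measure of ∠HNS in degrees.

1. ∠BSN = 22°  [△NBS]
2. ∠HSN = 22°  [B on ray SH]
3. ∠HNS = 102°  [△NHS]

∠HNS = 102°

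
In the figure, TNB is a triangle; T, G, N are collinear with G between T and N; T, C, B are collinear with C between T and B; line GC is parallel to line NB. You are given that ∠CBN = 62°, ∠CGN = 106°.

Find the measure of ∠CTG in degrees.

∠CTG = 44°

1. ∠NBT = 62°  [C on ray BT]
2. ∠CGT = 74°  [linear pair at G on TN]
3. ∠GCT = 62°  [GC∥NB, corresponding at C]
4. ∠CTG = 44°  [△TGC]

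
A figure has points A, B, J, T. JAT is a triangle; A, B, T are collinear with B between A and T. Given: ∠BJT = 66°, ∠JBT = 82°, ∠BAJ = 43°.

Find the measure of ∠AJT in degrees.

1. ∠BTJ = 32°  [△JBT]
2. ∠JAT = 43°  [B on ray AT]
3. ∠ATJ = 32°  [B on ray TA]
4. ∠AJT = 105°  [△JAT]

∠AJT = 105°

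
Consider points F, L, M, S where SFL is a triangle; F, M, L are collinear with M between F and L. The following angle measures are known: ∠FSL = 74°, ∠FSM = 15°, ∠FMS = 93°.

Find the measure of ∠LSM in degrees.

∠LSM = 59°

1. ∠MFS = 72°  [△SFM]
2. ∠LMS = 87°  [linear pair at M on FL]
3. ∠LFS = 72°  [M on ray FL]
4. ∠FLS = 34°  [△SFL]
5. ∠MLS = 34°  [M on ray LF]
6. ∠LSM = 59°  [△SML]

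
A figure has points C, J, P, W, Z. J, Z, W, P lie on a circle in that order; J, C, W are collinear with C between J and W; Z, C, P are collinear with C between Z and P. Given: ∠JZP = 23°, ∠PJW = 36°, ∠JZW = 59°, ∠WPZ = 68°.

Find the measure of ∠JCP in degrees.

∠JCP = 91°

1. ∠JWP = 23°  [same arc JP]
2. ∠PCW = 89°  [△WCP]
3. ∠JCP = 91°  [linear pair at C on JW]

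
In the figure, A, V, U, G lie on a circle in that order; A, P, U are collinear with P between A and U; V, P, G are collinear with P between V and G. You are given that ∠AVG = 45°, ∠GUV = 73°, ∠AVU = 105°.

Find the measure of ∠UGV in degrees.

1. ∠AUG = 45°  [same arc AG]
2. ∠AGU = 75°  [cyclic AVUG, opposite ∠V+∠G]
3. ∠GAU = 60°  [△AUG]
4. ∠GVU = 60°  [same arc UG]
5. ∠UGV = 47°  [△VUG]

∠UGV = 47°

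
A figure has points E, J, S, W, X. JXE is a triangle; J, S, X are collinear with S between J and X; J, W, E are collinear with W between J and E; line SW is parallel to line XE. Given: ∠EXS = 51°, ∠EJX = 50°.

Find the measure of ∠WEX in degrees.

∠WEX = 79°

1. ∠EXJ = 51°  [S on ray XJ]
2. ∠JEX = 79°  [△JXE]
3. ∠WEX = 79°  [W on ray EJ]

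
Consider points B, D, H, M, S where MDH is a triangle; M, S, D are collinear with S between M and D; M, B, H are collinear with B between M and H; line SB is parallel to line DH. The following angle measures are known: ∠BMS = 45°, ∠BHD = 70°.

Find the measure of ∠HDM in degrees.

1. ∠DMH = 45°  [S on MD, B on MH]
2. ∠DHM = 70°  [B on ray HM]
3. ∠HDM = 65°  [△MDH]

∠HDM = 65°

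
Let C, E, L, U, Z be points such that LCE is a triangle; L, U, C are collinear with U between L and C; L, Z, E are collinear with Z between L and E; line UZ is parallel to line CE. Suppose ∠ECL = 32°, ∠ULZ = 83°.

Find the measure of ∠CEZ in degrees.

∠CEZ = 65°

1. ∠LUZ = 32°  [UZ∥CE, corresponding at U]
2. ∠LZU = 65°  [△LUZ]
3. ∠EZU = 115°  [linear pair at Z on LE]
4. ∠CEZ = 65°  [UZ∥CE, co-interior at E–Z]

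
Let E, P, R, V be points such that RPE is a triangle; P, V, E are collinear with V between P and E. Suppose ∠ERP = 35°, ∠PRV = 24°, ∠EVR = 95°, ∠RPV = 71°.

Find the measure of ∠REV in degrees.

1. ∠EPR = 71°  [V on ray PE]
2. ∠PER = 74°  [△RPE]
3. ∠REV = 74°  [V on ray EP]

∠REV = 74°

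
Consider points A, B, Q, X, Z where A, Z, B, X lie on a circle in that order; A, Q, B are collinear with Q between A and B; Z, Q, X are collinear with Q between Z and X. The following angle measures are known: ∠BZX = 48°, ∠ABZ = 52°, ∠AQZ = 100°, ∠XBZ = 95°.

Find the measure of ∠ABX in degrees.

1. ∠BXZ = 37°  [△ZBX]
2. ∠BQX = 100°  [vertical angles at Q]
3. ∠ABX = 43°  [△BQX]

∠ABX = 43°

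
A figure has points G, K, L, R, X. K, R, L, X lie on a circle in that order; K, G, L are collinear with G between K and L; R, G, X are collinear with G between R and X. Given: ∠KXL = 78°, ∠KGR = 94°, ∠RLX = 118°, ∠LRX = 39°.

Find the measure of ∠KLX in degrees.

1. ∠LGX = 94°  [vertical angles at G]
2. ∠LXR = 23°  [△RLX]
3. ∠KLX = 63°  [△LGX]

∠KLX = 63°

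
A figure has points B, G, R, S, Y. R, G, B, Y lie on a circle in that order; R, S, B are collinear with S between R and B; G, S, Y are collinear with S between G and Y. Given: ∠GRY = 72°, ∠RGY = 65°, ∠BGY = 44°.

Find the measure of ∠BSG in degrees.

1. ∠GYR = 43°  [△RGY]
2. ∠GBR = 43°  [same arc RG]
3. ∠BSG = 93°  [△GSB]

∠BSG = 93°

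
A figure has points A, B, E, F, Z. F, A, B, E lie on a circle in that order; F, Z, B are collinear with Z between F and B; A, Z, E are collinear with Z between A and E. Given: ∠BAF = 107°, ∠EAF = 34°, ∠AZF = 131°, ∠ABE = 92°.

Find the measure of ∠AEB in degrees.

1. ∠EBF = 34°  [same arc FE]
2. ∠BZE = 131°  [vertical angles at Z]
3. ∠AEB = 15°  [△BZE]

∠AEB = 15°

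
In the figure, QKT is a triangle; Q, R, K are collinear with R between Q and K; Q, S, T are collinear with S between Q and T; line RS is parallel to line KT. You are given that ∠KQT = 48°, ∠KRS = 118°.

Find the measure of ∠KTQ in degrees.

∠KTQ = 70°

1. ∠RQS = 48°  [R on QK, S on QT]
2. ∠QRS = 62°  [linear pair at R on QK]
3. ∠QSR = 70°  [△QRS]
4. ∠KTQ = 70°  [RS∥KT, corresponding at S]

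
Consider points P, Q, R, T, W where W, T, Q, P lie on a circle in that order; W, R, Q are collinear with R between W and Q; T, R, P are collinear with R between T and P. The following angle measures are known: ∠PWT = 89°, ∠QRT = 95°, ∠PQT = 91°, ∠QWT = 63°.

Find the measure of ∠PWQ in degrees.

1. ∠QPT = 63°  [same arc TQ]
2. ∠PTQ = 26°  [△TQP]
3. ∠PWQ = 26°  [same arc QP]

∠PWQ = 26°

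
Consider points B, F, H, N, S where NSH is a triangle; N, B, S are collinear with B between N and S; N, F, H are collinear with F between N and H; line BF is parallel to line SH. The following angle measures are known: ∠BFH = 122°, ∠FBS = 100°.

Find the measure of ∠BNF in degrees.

1. ∠BFN = 58°  [linear pair at F on NH]
2. ∠FBN = 80°  [linear pair at B on NS]
3. ∠BNF = 42°  [△NBF]

∠BNF = 42°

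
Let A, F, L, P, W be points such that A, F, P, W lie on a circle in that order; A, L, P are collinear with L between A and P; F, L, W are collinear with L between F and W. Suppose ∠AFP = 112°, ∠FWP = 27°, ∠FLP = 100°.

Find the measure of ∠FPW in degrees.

1. ∠FAP = 27°  [same arc FP]
2. ∠APF = 41°  [△AFP]
3. ∠PFW = 39°  [△FLP]
4. ∠FPW = 114°  [△FPW]

∠FPW = 114°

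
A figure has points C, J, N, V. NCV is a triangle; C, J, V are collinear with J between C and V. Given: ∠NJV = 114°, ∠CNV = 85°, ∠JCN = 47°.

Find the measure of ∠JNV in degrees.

1. ∠NCV = 47°  [J on ray CV]
2. ∠CVN = 48°  [△NCV]
3. ∠JVN = 48°  [J on ray VC]
4. ∠JNV = 18°  [△NJV]

∠JNV = 18°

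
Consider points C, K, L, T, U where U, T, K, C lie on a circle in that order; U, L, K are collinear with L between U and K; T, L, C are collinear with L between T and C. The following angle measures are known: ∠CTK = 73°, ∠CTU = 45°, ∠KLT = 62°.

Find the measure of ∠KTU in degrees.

∠KTU = 118°

1. ∠CUK = 73°  [same arc KC]
2. ∠CKU = 45°  [same arc UC]
3. ∠KCU = 62°  [△UKC]
4. ∠KTU = 118°  [cyclic UTKC, opposite ∠T+∠C]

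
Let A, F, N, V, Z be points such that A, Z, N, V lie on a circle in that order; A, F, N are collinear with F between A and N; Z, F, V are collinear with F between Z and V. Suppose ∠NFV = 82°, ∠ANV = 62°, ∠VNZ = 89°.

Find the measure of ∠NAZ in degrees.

∠NAZ = 36°

1. ∠AFZ = 82°  [vertical angles at F]
2. ∠AZV = 62°  [same arc AV]
3. ∠NAZ = 36°  [△AFZ]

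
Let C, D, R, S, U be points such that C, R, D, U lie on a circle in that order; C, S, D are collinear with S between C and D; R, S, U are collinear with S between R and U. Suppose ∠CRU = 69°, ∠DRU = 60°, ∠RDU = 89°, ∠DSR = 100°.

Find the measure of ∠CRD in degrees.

1. ∠DUR = 31°  [△RDU]
2. ∠CDR = 20°  [△RSD]
3. ∠DCR = 31°  [same arc RD]
4. ∠CRD = 129°  [△CRD]

∠CRD = 129°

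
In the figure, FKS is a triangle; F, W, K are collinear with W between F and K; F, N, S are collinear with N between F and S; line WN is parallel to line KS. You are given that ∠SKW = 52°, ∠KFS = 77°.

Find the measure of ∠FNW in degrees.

∠FNW = 51°

1. ∠FKS = 52°  [W on ray KF]
2. ∠FSK = 51°  [△FKS]
3. ∠FNW = 51°  [WN∥KS, corresponding at N]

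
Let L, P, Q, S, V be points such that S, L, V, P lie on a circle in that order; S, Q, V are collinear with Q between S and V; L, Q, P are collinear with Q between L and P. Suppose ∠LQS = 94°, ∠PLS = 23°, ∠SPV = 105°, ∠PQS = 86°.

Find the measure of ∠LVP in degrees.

1. ∠PQV = 94°  [vertical angles at Q]
2. ∠PVS = 23°  [same arc SP]
3. ∠PSV = 52°  [△SVP]
4. ∠LPV = 63°  [△VQP]
5. ∠PLV = 52°  [same arc VP]
6. ∠LVP = 65°  [△LVP]

∠LVP = 65°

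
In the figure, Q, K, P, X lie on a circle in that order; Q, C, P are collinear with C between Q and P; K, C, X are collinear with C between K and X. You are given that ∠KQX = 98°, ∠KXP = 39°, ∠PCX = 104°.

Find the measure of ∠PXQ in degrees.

1. ∠KPX = 82°  [cyclic QKPX, opposite ∠Q+∠P]
2. ∠PKX = 59°  [△KPX]
3. ∠QPX = 37°  [△PCX]
4. ∠PQX = 59°  [same arc PX]
5. ∠PXQ = 84°  [△QPX]

∠PXQ = 84°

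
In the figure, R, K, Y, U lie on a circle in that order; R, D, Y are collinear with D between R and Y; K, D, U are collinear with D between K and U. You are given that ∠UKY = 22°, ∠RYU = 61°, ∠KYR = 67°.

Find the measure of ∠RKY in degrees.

∠RKY = 83°

1. ∠URY = 22°  [same arc YU]
2. ∠RUY = 97°  [△RYU]
3. ∠RKY = 83°  [cyclic RKYU, opposite ∠K+∠U]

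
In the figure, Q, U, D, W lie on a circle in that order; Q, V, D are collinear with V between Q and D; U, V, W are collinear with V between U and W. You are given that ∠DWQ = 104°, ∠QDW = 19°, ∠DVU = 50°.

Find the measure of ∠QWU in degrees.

1. ∠DQW = 57°  [△QDW]
2. ∠QVW = 50°  [vertical angles at V]
3. ∠QWU = 73°  [△QVW]

∠QWU = 73°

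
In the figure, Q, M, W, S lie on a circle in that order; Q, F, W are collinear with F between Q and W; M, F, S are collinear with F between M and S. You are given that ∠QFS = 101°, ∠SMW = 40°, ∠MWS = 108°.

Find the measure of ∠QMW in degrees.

1. ∠MFW = 101°  [vertical angles at F]
2. ∠MSW = 32°  [△MWS]
3. ∠MWQ = 39°  [△MFW]
4. ∠MQW = 32°  [same arc MW]
5. ∠QMW = 109°  [△QMW]

∠QMW = 109°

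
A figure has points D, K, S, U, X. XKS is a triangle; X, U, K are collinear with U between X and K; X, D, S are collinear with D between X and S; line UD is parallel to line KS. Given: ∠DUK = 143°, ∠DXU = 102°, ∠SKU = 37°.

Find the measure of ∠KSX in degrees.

∠KSX = 41°

1. ∠DUX = 37°  [linear pair at U on XK]
2. ∠UDX = 41°  [△XUD]
3. ∠KSX = 41°  [UD∥KS, corresponding at D]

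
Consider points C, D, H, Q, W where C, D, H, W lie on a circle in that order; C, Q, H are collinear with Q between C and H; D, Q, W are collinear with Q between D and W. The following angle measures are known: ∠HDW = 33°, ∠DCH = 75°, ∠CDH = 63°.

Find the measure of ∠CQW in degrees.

1. ∠HCW = 33°  [same arc HW]
2. ∠DWH = 75°  [same arc DH]
3. ∠CWH = 117°  [cyclic CDHW, opposite ∠D+∠W]
4. ∠CHW = 30°  [△CHW]
5. ∠HQW = 75°  [△HQW]
6. ∠CQW = 105°  [linear pair at Q on CH]

∠CQW = 105°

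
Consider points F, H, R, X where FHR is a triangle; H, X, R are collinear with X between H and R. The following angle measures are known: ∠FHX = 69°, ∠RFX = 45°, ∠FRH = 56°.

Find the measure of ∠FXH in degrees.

∠FXH = 101°

1. ∠FRX = 56°  [X on ray RH]
2. ∠FXR = 79°  [△FXR]
3. ∠FXH = 101°  [linear pair at X on HR]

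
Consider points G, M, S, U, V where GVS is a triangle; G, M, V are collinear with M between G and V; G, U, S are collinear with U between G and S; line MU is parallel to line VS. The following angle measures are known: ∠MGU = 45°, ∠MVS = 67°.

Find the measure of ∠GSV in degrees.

1. ∠SGV = 45°  [M on GV, U on GS]
2. ∠GVS = 67°  [M on ray VG]
3. ∠GSV = 68°  [△GVS]

∠GSV = 68°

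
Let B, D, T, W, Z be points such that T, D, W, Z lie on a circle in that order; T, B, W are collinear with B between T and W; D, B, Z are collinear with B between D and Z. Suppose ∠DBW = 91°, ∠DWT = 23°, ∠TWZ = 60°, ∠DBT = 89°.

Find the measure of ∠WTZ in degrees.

∠WTZ = 66°

1. ∠TBZ = 91°  [vertical angles at B]
2. ∠DZT = 23°  [same arc TD]
3. ∠WTZ = 66°  [△TBZ]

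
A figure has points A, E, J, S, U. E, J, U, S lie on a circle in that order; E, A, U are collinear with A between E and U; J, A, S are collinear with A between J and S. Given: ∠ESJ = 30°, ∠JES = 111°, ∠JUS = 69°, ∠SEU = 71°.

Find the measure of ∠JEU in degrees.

∠JEU = 40°

1. ∠SJU = 71°  [same arc US]
2. ∠JSU = 40°  [△JUS]
3. ∠JEU = 40°  [same arc JU]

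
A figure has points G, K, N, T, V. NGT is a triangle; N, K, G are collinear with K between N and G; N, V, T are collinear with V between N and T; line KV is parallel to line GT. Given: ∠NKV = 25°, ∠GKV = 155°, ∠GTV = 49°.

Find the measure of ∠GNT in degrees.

1. ∠NGT = 25°  [KV∥GT, corresponding at K]
2. ∠GTN = 49°  [V on ray TN]
3. ∠GNT = 106°  [△NGT]

∠GNT = 106°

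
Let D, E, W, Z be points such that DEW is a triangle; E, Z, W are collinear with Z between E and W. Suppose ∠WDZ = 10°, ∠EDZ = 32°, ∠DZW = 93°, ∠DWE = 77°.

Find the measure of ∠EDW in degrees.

1. ∠DZE = 87°  [linear pair at Z on EW]
2. ∠DEZ = 61°  [△DEZ]
3. ∠DEW = 61°  [Z on ray EW]
4. ∠EDW = 42°  [△DEW]

∠EDW = 42°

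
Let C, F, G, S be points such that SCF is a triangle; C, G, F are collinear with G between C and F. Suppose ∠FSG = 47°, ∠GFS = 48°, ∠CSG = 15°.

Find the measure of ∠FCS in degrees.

1. ∠FGS = 85°  [△SGF]
2. ∠CGS = 95°  [linear pair at G on CF]
3. ∠GCS = 70°  [△SCG]
4. ∠FCS = 70°  [G on ray CF]

∠FCS = 70°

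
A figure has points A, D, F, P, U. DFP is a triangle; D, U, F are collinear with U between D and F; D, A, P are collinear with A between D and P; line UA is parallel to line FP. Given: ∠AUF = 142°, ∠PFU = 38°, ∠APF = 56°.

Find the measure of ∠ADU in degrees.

1. ∠DFP = 38°  [U on ray FD]
2. ∠DPF = 56°  [A on ray PD]
3. ∠FDP = 86°  [△DFP]
4. ∠ADU = 86°  [U on DF, A on DP]

∠ADU = 86°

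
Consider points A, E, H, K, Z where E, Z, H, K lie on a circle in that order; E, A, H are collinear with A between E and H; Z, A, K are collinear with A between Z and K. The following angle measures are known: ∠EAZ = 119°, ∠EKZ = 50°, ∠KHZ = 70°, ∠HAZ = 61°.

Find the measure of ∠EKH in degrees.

∠EKH = 91°

1. ∠KEZ = 110°  [cyclic EZHK, opposite ∠E+∠H]
2. ∠EAK = 61°  [vertical angles at A]
3. ∠EZK = 20°  [△EZK]
4. ∠HEK = 69°  [△EAK]
5. ∠EHK = 20°  [same arc EK]
6. ∠EKH = 91°  [△EHK]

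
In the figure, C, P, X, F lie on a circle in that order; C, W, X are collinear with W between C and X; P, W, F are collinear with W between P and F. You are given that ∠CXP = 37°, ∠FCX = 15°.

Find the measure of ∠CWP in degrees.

∠CWP = 52°

1. ∠FPX = 15°  [same arc XF]
2. ∠PWX = 128°  [△PWX]
3. ∠CWP = 52°  [linear pair at W on CX]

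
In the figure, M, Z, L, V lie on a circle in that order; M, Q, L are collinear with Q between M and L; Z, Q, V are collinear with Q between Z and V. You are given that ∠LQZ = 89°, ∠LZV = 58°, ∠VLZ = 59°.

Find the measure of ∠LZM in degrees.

1. ∠MLZ = 33°  [△ZQL]
2. ∠LVZ = 63°  [△ZLV]
3. ∠LMZ = 63°  [same arc ZL]
4. ∠LZM = 84°  [△MZL]

∠LZM = 84°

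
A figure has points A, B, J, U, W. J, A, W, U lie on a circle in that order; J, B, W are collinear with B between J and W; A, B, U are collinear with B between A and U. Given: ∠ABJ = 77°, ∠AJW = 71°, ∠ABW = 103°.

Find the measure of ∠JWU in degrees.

∠JWU = 32°

1. ∠UBW = 77°  [vertical angles at B]
2. ∠AUW = 71°  [same arc AW]
3. ∠JWU = 32°  [△WBU]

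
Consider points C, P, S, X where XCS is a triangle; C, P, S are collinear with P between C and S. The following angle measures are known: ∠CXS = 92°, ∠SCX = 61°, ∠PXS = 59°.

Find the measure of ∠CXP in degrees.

1. ∠CSX = 27°  [△XCS]
2. ∠PCX = 61°  [P on ray CS]
3. ∠PSX = 27°  [P on ray SC]
4. ∠SPX = 94°  [△XPS]
5. ∠CPX = 86°  [linear pair at P on CS]
6. ∠CXP = 33°  [△XCP]

∠CXP = 33°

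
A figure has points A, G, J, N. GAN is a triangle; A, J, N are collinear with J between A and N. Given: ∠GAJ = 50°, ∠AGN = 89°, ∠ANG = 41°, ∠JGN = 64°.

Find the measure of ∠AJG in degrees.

1. ∠GNJ = 41°  [J on ray NA]
2. ∠GJN = 75°  [△GJN]
3. ∠AJG = 105°  [linear pair at J on AN]

∠AJG = 105°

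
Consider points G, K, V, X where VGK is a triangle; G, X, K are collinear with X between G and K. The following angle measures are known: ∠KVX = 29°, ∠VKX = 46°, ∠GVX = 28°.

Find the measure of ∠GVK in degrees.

∠GVK = 57°

1. ∠KXV = 105°  [△VXK]
2. ∠GKV = 46°  [X on ray KG]
3. ∠GXV = 75°  [linear pair at X on GK]
4. ∠VGX = 77°  [△VGX]
5. ∠KGV = 77°  [X on ray GK]
6. ∠GVK = 57°  [△VGK]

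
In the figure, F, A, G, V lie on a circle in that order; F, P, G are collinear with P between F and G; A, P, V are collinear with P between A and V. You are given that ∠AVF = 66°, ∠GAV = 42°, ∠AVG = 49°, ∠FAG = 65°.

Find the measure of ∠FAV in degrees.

∠FAV = 23°

1. ∠AGF = 66°  [same arc FA]
2. ∠APG = 72°  [△APG]
3. ∠AFG = 49°  [same arc AG]
4. ∠APF = 108°  [linear pair at P on FG]
5. ∠FAV = 23°  [△FPA]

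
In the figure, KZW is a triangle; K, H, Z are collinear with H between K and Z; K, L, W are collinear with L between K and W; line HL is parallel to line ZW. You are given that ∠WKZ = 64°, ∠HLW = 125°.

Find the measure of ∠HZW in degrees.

1. ∠HKL = 64°  [H on KZ, L on KW]
2. ∠HLK = 55°  [linear pair at L on KW]
3. ∠KHL = 61°  [△KHL]
4. ∠LHZ = 119°  [linear pair at H on KZ]
5. ∠HZW = 61°  [HL∥ZW, co-interior at Z–H]

∠HZW = 61°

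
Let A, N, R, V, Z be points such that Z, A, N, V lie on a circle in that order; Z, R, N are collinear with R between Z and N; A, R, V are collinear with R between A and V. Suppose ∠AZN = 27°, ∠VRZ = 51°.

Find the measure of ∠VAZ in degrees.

∠VAZ = 24°

1. ∠AVN = 27°  [same arc AN]
2. ∠NRV = 129°  [linear pair at R on ZN]
3. ∠VNZ = 24°  [△NRV]
4. ∠VAZ = 24°  [same arc ZV]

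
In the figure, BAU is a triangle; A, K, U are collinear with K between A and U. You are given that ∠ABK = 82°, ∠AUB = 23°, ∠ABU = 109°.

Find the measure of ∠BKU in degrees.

∠BKU = 130°

1. ∠BAU = 48°  [△BAU]
2. ∠BAK = 48°  [K on ray AU]
3. ∠AKB = 50°  [△BAK]
4. ∠BKU = 130°  [linear pair at K on AU]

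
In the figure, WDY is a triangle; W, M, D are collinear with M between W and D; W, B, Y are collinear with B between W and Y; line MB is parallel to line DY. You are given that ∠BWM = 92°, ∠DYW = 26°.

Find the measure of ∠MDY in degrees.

1. ∠DWY = 92°  [M on WD, B on WY]
2. ∠WDY = 62°  [△WDY]
3. ∠MDY = 62°  [M on ray DW]

∠MDY = 62°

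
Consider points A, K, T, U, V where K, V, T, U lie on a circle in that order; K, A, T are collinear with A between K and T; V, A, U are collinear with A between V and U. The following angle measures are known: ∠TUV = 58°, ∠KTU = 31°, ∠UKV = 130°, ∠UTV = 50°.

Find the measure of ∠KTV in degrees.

∠KTV = 19°

1. ∠KVU = 31°  [same arc KU]
2. ∠KUV = 19°  [△KVU]
3. ∠KTV = 19°  [same arc KV]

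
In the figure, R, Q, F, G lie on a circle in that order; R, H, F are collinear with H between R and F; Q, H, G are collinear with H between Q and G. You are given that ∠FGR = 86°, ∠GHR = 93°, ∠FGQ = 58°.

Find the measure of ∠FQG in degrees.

∠FQG = 59°

1. ∠FQR = 94°  [cyclic RQFG, opposite ∠Q+∠G]
2. ∠FHQ = 93°  [vertical angles at H]
3. ∠FRQ = 58°  [same arc QF]
4. ∠QFR = 28°  [△RQF]
5. ∠FQG = 59°  [△QHF]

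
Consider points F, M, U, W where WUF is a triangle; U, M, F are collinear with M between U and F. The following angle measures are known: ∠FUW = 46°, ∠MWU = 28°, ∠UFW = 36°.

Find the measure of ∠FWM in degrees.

1. ∠MUW = 46°  [M on ray UF]
2. ∠UMW = 106°  [△WUM]
3. ∠MFW = 36°  [M on ray FU]
4. ∠FMW = 74°  [linear pair at M on UF]
5. ∠FWM = 70°  [△WMF]

∠FWM = 70°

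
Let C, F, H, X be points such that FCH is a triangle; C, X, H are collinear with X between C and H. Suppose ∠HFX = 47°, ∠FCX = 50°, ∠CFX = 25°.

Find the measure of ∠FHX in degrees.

1. ∠CXF = 105°  [△FCX]
2. ∠FXH = 75°  [linear pair at X on CH]
3. ∠FHX = 58°  [△FXH]

∠FHX = 58°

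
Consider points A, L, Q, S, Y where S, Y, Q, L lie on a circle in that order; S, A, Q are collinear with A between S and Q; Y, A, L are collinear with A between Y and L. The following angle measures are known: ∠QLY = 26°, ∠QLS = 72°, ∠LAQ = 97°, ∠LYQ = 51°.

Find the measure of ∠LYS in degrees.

∠LYS = 57°

1. ∠QSY = 26°  [same arc YQ]
2. ∠SAY = 97°  [vertical angles at A]
3. ∠LYS = 57°  [△SAY]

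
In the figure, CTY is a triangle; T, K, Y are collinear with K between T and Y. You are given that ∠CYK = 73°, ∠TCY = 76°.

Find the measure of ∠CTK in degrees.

1. ∠CYT = 73°  [K on ray YT]
2. ∠CTY = 31°  [△CTY]
3. ∠CTK = 31°  [K on ray TY]

∠CTK = 31°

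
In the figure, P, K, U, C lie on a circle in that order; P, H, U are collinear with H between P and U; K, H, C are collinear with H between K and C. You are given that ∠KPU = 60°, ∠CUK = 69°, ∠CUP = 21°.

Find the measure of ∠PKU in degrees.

∠PKU = 72°

1. ∠CPK = 111°  [cyclic PKUC, opposite ∠P+∠U]
2. ∠CKP = 21°  [same arc PC]
3. ∠KCP = 48°  [△PKC]
4. ∠KUP = 48°  [same arc PK]
5. ∠PKU = 72°  [△PKU]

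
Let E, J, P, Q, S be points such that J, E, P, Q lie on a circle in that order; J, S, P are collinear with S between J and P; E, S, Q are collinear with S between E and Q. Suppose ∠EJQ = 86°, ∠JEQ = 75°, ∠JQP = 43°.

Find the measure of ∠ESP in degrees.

∠ESP = 99°

1. ∠EQJ = 19°  [△JEQ]
2. ∠JPQ = 75°  [same arc JQ]
3. ∠PJQ = 62°  [△JPQ]
4. ∠EPJ = 19°  [same arc JE]
5. ∠PEQ = 62°  [same arc PQ]
6. ∠ESP = 99°  [△ESP]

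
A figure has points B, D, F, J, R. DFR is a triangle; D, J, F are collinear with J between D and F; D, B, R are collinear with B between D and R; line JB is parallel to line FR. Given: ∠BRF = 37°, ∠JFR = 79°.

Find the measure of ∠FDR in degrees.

1. ∠DRF = 37°  [B on ray RD]
2. ∠DFR = 79°  [J on ray FD]
3. ∠FDR = 64°  [△DFR]

∠FDR = 64°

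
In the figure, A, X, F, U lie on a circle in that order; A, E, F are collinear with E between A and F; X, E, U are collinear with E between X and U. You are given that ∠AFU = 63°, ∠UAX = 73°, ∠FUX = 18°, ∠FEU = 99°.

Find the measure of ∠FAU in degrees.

1. ∠AXU = 63°  [same arc AU]
2. ∠AUX = 44°  [△AXU]
3. ∠AEU = 81°  [linear pair at E on AF]
4. ∠FAU = 55°  [△AEU]

∠FAU = 55°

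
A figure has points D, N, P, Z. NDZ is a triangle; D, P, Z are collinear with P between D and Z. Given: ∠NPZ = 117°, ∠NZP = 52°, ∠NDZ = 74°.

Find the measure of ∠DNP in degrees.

∠DNP = 43°

1. ∠DPN = 63°  [linear pair at P on DZ]
2. ∠NDP = 74°  [P on ray DZ]
3. ∠DNP = 43°  [△NDP]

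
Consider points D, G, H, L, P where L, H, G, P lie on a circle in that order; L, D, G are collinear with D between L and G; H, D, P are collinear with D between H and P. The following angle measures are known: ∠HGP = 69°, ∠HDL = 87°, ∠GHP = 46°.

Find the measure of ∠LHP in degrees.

1. ∠GPH = 65°  [△HGP]
2. ∠GLH = 65°  [same arc HG]
3. ∠LHP = 28°  [△LDH]

∠LHP = 28°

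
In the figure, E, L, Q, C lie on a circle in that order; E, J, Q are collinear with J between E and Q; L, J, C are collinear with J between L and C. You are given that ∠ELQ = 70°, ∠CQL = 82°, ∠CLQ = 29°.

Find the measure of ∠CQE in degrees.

∠CQE = 41°

1. ∠ECQ = 110°  [cyclic ELQC, opposite ∠L+∠C]
2. ∠CEQ = 29°  [same arc QC]
3. ∠CQE = 41°  [△EQC]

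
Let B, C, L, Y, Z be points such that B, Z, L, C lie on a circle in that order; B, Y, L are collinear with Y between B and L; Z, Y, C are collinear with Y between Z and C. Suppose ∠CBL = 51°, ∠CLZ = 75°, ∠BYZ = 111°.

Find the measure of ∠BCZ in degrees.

1. ∠CZL = 51°  [same arc LC]
2. ∠LYZ = 69°  [linear pair at Y on BL]
3. ∠BLZ = 60°  [△ZYL]
4. ∠BCZ = 60°  [same arc BZ]

∠BCZ = 60°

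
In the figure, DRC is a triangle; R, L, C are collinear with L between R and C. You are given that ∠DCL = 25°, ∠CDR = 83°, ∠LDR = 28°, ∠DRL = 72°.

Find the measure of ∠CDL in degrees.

∠CDL = 55°

1. ∠DLR = 80°  [△DRL]
2. ∠CLD = 100°  [linear pair at L on RC]
3. ∠CDL = 55°  [△DLC]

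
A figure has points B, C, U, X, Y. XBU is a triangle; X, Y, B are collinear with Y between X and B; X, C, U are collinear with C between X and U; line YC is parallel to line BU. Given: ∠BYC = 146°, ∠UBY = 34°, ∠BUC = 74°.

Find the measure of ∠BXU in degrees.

∠BXU = 72°

1. ∠UBX = 34°  [Y on ray BX]
2. ∠BUX = 74°  [C on ray UX]
3. ∠BXU = 72°  [△XBU]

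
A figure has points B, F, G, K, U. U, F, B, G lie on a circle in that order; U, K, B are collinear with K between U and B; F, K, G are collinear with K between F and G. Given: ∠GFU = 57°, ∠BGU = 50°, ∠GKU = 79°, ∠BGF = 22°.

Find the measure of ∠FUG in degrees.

∠FUG = 95°

1. ∠GBU = 57°  [same arc UG]
2. ∠BUG = 73°  [△UBG]
3. ∠FGU = 28°  [△UKG]
4. ∠FUG = 95°  [△UFG]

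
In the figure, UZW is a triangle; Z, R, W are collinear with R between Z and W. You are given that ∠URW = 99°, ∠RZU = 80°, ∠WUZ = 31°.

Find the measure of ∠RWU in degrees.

1. ∠UZW = 80°  [R on ray ZW]
2. ∠UWZ = 69°  [△UZW]
3. ∠RWU = 69°  [R on ray WZ]

∠RWU = 69°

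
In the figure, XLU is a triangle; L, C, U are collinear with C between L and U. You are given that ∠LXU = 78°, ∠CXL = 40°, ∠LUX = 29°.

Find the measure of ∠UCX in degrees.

1. ∠ULX = 73°  [△XLU]
2. ∠CLX = 73°  [C on ray LU]
3. ∠LCX = 67°  [△XLC]
4. ∠UCX = 113°  [linear pair at C on LU]

∠UCX = 113°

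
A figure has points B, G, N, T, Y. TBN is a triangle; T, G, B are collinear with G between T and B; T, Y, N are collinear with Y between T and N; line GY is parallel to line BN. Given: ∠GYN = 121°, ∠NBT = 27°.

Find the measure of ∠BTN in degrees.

1. ∠GYT = 59°  [linear pair at Y on TN]
2. ∠TGY = 27°  [GY∥BN, corresponding at G]
3. ∠GTY = 94°  [△TGY]
4. ∠BTN = 94°  [G on TB, Y on TN]

∠BTN = 94°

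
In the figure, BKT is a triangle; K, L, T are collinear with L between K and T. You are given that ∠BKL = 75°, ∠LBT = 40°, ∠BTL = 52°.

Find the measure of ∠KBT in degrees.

∠KBT = 53°

1. ∠BKT = 75°  [L on ray KT]
2. ∠BTK = 52°  [L on ray TK]
3. ∠KBT = 53°  [△BKT]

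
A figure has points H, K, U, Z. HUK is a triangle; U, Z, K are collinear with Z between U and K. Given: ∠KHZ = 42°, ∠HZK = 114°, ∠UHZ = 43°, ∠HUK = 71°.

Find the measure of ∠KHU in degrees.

∠KHU = 85°

1. ∠HKZ = 24°  [△HZK]
2. ∠HKU = 24°  [Z on ray KU]
3. ∠KHU = 85°  [△HUK]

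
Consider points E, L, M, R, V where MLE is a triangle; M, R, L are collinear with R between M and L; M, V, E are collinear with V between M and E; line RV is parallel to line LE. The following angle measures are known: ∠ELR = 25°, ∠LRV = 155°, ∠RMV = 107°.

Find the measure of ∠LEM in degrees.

1. ∠ELM = 25°  [R on ray LM]
2. ∠EML = 107°  [R on ML, V on ME]
3. ∠LEM = 48°  [△MLE]

∠LEM = 48°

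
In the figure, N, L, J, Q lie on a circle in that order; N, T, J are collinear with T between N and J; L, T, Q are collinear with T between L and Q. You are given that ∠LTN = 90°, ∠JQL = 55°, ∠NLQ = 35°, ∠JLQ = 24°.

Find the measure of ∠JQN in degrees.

∠JQN = 121°

1. ∠JTQ = 90°  [vertical angles at T]
2. ∠NJQ = 35°  [△JTQ]
3. ∠JNQ = 24°  [same arc JQ]
4. ∠JQN = 121°  [△NJQ]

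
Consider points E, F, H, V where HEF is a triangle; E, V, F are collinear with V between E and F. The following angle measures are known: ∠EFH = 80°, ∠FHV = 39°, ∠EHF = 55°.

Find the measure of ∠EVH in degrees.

∠EVH = 119°

1. ∠HFV = 80°  [V on ray FE]
2. ∠FVH = 61°  [△HVF]
3. ∠EVH = 119°  [linear pair at V on EF]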